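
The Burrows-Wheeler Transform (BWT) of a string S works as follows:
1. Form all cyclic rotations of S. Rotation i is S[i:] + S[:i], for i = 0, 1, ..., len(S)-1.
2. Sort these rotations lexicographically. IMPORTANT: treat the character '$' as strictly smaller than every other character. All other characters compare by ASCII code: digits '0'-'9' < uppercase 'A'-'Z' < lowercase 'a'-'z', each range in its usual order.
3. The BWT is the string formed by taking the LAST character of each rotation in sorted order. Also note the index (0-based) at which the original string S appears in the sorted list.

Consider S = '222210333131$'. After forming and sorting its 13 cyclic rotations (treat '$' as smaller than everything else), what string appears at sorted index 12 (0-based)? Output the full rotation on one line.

All 13 rotations (rotation i = S[i:]+S[:i]):
  rot[0] = 222210333131$
  rot[1] = 22210333131$2
  rot[2] = 2210333131$22
  rot[3] = 210333131$222
  rot[4] = 10333131$2222
  rot[5] = 0333131$22221
  rot[6] = 333131$222210
  rot[7] = 33131$2222103
  rot[8] = 3131$22221033
  rot[9] = 131$222210333
  rot[10] = 31$2222103331
  rot[11] = 1$22221033313
  rot[12] = $222210333131
Sorted (with $ < everything):
  sorted[0] = $222210333131
  sorted[1] = 0333131$22221
  sorted[2] = 1$22221033313
  sorted[3] = 10333131$2222
  sorted[4] = 131$222210333
  sorted[5] = 210333131$222
  sorted[6] = 2210333131$22
  sorted[7] = 22210333131$2
  sorted[8] = 222210333131$
  sorted[9] = 31$2222103331
  sorted[10] = 3131$22221033
  sorted[11] = 33131$2222103
  sorted[12] = 333131$222210
sorted[12] = 333131$222210

Answer: 333131$222210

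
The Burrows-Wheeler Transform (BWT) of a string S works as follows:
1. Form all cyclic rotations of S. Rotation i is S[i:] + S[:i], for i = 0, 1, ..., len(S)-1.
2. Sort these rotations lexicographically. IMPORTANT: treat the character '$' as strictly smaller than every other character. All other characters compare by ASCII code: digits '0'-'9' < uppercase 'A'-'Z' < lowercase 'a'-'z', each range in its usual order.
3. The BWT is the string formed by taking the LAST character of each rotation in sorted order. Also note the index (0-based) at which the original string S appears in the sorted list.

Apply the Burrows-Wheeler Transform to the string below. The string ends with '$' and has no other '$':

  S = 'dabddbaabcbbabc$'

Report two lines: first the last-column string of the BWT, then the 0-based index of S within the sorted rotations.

All 16 rotations (rotation i = S[i:]+S[:i]):
  rot[0] = dabddbaabcbbabc$
  rot[1] = abddbaabcbbabc$d
  rot[2] = bddbaabcbbabc$da
  rot[3] = ddbaabcbbabc$dab
  rot[4] = dbaabcbbabc$dabd
  rot[5] = baabcbbabc$dabdd
  rot[6] = aabcbbabc$dabddb
  rot[7] = abcbbabc$dabddba
  rot[8] = bcbbabc$dabddbaa
  rot[9] = cbbabc$dabddbaab
  rot[10] = bbabc$dabddbaabc
  rot[11] = babc$dabddbaabcb
  rot[12] = abc$dabddbaabcbb
  rot[13] = bc$dabddbaabcbba
  rot[14] = c$dabddbaabcbbab
  rot[15] = $dabddbaabcbbabc
Sorted (with $ < everything):
  sorted[0] = $dabddbaabcbbabc  (last char: 'c')
  sorted[1] = aabcbbabc$dabddb  (last char: 'b')
  sorted[2] = abc$dabddbaabcbb  (last char: 'b')
  sorted[3] = abcbbabc$dabddba  (last char: 'a')
  sorted[4] = abddbaabcbbabc$d  (last char: 'd')
  sorted[5] = baabcbbabc$dabdd  (last char: 'd')
  sorted[6] = babc$dabddbaabcb  (last char: 'b')
  sorted[7] = bbabc$dabddbaabc  (last char: 'c')
  sorted[8] = bc$dabddbaabcbba  (last char: 'a')
  sorted[9] = bcbbabc$dabddbaa  (last char: 'a')
  sorted[10] = bddbaabcbbabc$da  (last char: 'a')
  sorted[11] = c$dabddbaabcbbab  (last char: 'b')
  sorted[12] = cbbabc$dabddbaab  (last char: 'b')
  sorted[13] = dabddbaabcbbabc$  (last char: '$')
  sorted[14] = dbaabcbbabc$dabd  (last char: 'd')
  sorted[15] = ddbaabcbbabc$dab  (last char: 'b')
Last column: cbbaddbcaaabb$db
Original string S is at sorted index 13

Answer: cbbaddbcaaabb$db
13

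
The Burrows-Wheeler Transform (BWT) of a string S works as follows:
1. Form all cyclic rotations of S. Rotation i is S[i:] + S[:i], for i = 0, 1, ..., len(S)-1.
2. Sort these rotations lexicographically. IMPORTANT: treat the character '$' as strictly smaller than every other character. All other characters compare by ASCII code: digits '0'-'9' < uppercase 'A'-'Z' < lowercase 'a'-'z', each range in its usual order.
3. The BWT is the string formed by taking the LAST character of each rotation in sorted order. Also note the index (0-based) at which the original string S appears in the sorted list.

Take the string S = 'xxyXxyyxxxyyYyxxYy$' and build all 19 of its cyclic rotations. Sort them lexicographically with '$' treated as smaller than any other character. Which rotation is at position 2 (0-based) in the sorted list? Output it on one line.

All 19 rotations (rotation i = S[i:]+S[:i]):
  rot[0] = xxyXxyyxxxyyYyxxYy$
  rot[1] = xyXxyyxxxyyYyxxYy$x
  rot[2] = yXxyyxxxyyYyxxYy$xx
  rot[3] = XxyyxxxyyYyxxYy$xxy
  rot[4] = xyyxxxyyYyxxYy$xxyX
  rot[5] = yyxxxyyYyxxYy$xxyXx
  rot[6] = yxxxyyYyxxYy$xxyXxy
  rot[7] = xxxyyYyxxYy$xxyXxyy
  rot[8] = xxyyYyxxYy$xxyXxyyx
  rot[9] = xyyYyxxYy$xxyXxyyxx
  rot[10] = yyYyxxYy$xxyXxyyxxx
  rot[11] = yYyxxYy$xxyXxyyxxxy
  rot[12] = YyxxYy$xxyXxyyxxxyy
  rot[13] = yxxYy$xxyXxyyxxxyyY
  rot[14] = xxYy$xxyXxyyxxxyyYy
  rot[15] = xYy$xxyXxyyxxxyyYyx
  rot[16] = Yy$xxyXxyyxxxyyYyxx
  rot[17] = y$xxyXxyyxxxyyYyxxY
  rot[18] = $xxyXxyyxxxyyYyxxYy
Sorted (with $ < everything):
  sorted[0] = $xxyXxyyxxxyyYyxxYy
  sorted[1] = XxyyxxxyyYyxxYy$xxy
  sorted[2] = Yy$xxyXxyyxxxyyYyxx
  sorted[3] = YyxxYy$xxyXxyyxxxyy
  sorted[4] = xYy$xxyXxyyxxxyyYyx
  sorted[5] = xxYy$xxyXxyyxxxyyYy
  sorted[6] = xxxyyYyxxYy$xxyXxyy
  sorted[7] = xxyXxyyxxxyyYyxxYy$
  sorted[8] = xxyyYyxxYy$xxyXxyyx
  sorted[9] = xyXxyyxxxyyYyxxYy$x
  sorted[10] = xyyYyxxYy$xxyXxyyxx
  sorted[11] = xyyxxxyyYyxxYy$xxyX
  sorted[12] = y$xxyXxyyxxxyyYyxxY
  sorted[13] = yXxyyxxxyyYyxxYy$xx
  sorted[14] = yYyxxYy$xxyXxyyxxxy
  sorted[15] = yxxYy$xxyXxyyxxxyyY
  sorted[16] = yxxxyyYyxxYy$xxyXxy
  sorted[17] = yyYyxxYy$xxyXxyyxxx
  sorted[18] = yyxxxyyYyxxYy$xxyXx
sorted[2] = Yy$xxyXxyyxxxyyYyxx

Answer: Yy$xxyXxyyxxxyyYyxx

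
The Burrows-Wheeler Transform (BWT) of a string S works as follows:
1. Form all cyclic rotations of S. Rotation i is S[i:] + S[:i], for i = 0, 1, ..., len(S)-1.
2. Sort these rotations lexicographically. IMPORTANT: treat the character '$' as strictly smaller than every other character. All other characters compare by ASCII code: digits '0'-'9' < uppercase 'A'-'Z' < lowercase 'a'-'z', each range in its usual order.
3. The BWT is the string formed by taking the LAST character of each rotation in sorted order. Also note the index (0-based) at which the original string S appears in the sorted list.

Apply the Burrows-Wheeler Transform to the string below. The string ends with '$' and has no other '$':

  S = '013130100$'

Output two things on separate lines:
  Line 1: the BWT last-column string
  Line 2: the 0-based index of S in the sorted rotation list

Answer: 0013$03011
4

Derivation:
All 10 rotations (rotation i = S[i:]+S[:i]):
  rot[0] = 013130100$
  rot[1] = 13130100$0
  rot[2] = 3130100$01
  rot[3] = 130100$013
  rot[4] = 30100$0131
  rot[5] = 0100$01313
  rot[6] = 100$013130
  rot[7] = 00$0131301
  rot[8] = 0$01313010
  rot[9] = $013130100
Sorted (with $ < everything):
  sorted[0] = $013130100  (last char: '0')
  sorted[1] = 0$01313010  (last char: '0')
  sorted[2] = 00$0131301  (last char: '1')
  sorted[3] = 0100$01313  (last char: '3')
  sorted[4] = 013130100$  (last char: '$')
  sorted[5] = 100$013130  (last char: '0')
  sorted[6] = 130100$013  (last char: '3')
  sorted[7] = 13130100$0  (last char: '0')
  sorted[8] = 30100$0131  (last char: '1')
  sorted[9] = 3130100$01  (last char: '1')
Last column: 0013$03011
Original string S is at sorted index 4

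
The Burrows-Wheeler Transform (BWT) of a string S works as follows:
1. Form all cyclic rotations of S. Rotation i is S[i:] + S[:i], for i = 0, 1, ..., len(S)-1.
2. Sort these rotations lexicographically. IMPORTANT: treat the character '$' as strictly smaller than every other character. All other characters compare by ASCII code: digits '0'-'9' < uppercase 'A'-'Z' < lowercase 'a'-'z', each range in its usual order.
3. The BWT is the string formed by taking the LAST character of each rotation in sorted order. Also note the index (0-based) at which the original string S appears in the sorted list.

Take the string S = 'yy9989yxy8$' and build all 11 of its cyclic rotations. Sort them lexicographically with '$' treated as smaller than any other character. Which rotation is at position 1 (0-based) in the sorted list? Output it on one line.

All 11 rotations (rotation i = S[i:]+S[:i]):
  rot[0] = yy9989yxy8$
  rot[1] = y9989yxy8$y
  rot[2] = 9989yxy8$yy
  rot[3] = 989yxy8$yy9
  rot[4] = 89yxy8$yy99
  rot[5] = 9yxy8$yy998
  rot[6] = yxy8$yy9989
  rot[7] = xy8$yy9989y
  rot[8] = y8$yy9989yx
  rot[9] = 8$yy9989yxy
  rot[10] = $yy9989yxy8
Sorted (with $ < everything):
  sorted[0] = $yy9989yxy8
  sorted[1] = 8$yy9989yxy
  sorted[2] = 89yxy8$yy99
  sorted[3] = 989yxy8$yy9
  sorted[4] = 9989yxy8$yy
  sorted[5] = 9yxy8$yy998
  sorted[6] = xy8$yy9989y
  sorted[7] = y8$yy9989yx
  sorted[8] = y9989yxy8$y
  sorted[9] = yxy8$yy9989
  sorted[10] = yy9989yxy8$
sorted[1] = 8$yy9989yxy

Answer: 8$yy9989yxy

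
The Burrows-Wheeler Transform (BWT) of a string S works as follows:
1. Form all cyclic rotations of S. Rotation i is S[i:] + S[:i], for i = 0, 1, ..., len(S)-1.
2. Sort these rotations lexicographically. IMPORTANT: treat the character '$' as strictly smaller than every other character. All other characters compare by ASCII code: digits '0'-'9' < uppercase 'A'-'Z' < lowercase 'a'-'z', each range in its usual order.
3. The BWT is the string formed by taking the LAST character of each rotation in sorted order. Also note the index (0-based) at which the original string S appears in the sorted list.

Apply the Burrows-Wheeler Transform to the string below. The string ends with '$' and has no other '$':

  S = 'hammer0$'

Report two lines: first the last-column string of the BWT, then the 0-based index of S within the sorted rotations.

Answer: 0rhm$mae
4

Derivation:
All 8 rotations (rotation i = S[i:]+S[:i]):
  rot[0] = hammer0$
  rot[1] = ammer0$h
  rot[2] = mmer0$ha
  rot[3] = mer0$ham
  rot[4] = er0$hamm
  rot[5] = r0$hamme
  rot[6] = 0$hammer
  rot[7] = $hammer0
Sorted (with $ < everything):
  sorted[0] = $hammer0  (last char: '0')
  sorted[1] = 0$hammer  (last char: 'r')
  sorted[2] = ammer0$h  (last char: 'h')
  sorted[3] = er0$hamm  (last char: 'm')
  sorted[4] = hammer0$  (last char: '$')
  sorted[5] = mer0$ham  (last char: 'm')
  sorted[6] = mmer0$ha  (last char: 'a')
  sorted[7] = r0$hamme  (last char: 'e')
Last column: 0rhm$mae
Original string S is at sorted index 4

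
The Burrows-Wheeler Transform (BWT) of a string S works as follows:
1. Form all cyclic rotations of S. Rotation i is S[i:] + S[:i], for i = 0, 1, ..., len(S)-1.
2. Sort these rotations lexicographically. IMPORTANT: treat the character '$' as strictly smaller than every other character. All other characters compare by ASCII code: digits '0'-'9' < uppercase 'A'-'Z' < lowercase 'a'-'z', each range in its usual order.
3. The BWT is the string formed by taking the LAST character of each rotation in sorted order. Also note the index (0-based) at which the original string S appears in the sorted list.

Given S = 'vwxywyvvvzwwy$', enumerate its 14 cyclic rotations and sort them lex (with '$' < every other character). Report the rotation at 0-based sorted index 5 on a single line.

All 14 rotations (rotation i = S[i:]+S[:i]):
  rot[0] = vwxywyvvvzwwy$
  rot[1] = wxywyvvvzwwy$v
  rot[2] = xywyvvvzwwy$vw
  rot[3] = ywyvvvzwwy$vwx
  rot[4] = wyvvvzwwy$vwxy
  rot[5] = yvvvzwwy$vwxyw
  rot[6] = vvvzwwy$vwxywy
  rot[7] = vvzwwy$vwxywyv
  rot[8] = vzwwy$vwxywyvv
  rot[9] = zwwy$vwxywyvvv
  rot[10] = wwy$vwxywyvvvz
  rot[11] = wy$vwxywyvvvzw
  rot[12] = y$vwxywyvvvzww
  rot[13] = $vwxywyvvvzwwy
Sorted (with $ < everything):
  sorted[0] = $vwxywyvvvzwwy
  sorted[1] = vvvzwwy$vwxywy
  sorted[2] = vvzwwy$vwxywyv
  sorted[3] = vwxywyvvvzwwy$
  sorted[4] = vzwwy$vwxywyvv
  sorted[5] = wwy$vwxywyvvvz
  sorted[6] = wxywyvvvzwwy$v
  sorted[7] = wy$vwxywyvvvzw
  sorted[8] = wyvvvzwwy$vwxy
  sorted[9] = xywyvvvzwwy$vw
  sorted[10] = y$vwxywyvvvzww
  sorted[11] = yvvvzwwy$vwxyw
  sorted[12] = ywyvvvzwwy$vwx
  sorted[13] = zwwy$vwxywyvvv
sorted[5] = wwy$vwxywyvvvz

Answer: wwy$vwxywyvvvz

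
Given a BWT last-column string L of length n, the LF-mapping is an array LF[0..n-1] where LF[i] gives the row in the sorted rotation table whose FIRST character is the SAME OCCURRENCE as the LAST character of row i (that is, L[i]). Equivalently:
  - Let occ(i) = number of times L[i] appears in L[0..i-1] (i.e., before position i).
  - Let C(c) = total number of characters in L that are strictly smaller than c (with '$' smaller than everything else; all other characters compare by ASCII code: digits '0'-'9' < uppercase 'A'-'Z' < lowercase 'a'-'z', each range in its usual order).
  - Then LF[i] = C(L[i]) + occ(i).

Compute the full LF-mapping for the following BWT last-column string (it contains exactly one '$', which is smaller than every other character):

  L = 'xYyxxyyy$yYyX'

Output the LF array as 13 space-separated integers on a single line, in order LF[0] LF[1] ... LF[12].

Answer: 4 2 7 5 6 8 9 10 0 11 3 12 1

Derivation:
Char counts: '$':1, 'X':1, 'Y':2, 'x':3, 'y':6
C (first-col start): C('$')=0, C('X')=1, C('Y')=2, C('x')=4, C('y')=7
L[0]='x': occ=0, LF[0]=C('x')+0=4+0=4
L[1]='Y': occ=0, LF[1]=C('Y')+0=2+0=2
L[2]='y': occ=0, LF[2]=C('y')+0=7+0=7
L[3]='x': occ=1, LF[3]=C('x')+1=4+1=5
L[4]='x': occ=2, LF[4]=C('x')+2=4+2=6
L[5]='y': occ=1, LF[5]=C('y')+1=7+1=8
L[6]='y': occ=2, LF[6]=C('y')+2=7+2=9
L[7]='y': occ=3, LF[7]=C('y')+3=7+3=10
L[8]='$': occ=0, LF[8]=C('$')+0=0+0=0
L[9]='y': occ=4, LF[9]=C('y')+4=7+4=11
L[10]='Y': occ=1, LF[10]=C('Y')+1=2+1=3
L[11]='y': occ=5, LF[11]=C('y')+5=7+5=12
L[12]='X': occ=0, LF[12]=C('X')+0=1+0=1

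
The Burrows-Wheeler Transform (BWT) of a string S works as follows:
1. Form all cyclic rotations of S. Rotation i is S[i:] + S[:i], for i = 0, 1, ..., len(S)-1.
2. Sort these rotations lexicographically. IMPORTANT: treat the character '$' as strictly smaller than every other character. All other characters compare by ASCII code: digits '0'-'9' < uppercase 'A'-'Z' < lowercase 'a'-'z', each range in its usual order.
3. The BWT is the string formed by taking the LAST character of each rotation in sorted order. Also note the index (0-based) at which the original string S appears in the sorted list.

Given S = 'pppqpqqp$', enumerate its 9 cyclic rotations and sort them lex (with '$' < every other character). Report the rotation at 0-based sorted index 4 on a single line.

All 9 rotations (rotation i = S[i:]+S[:i]):
  rot[0] = pppqpqqp$
  rot[1] = ppqpqqp$p
  rot[2] = pqpqqp$pp
  rot[3] = qpqqp$ppp
  rot[4] = pqqp$pppq
  rot[5] = qqp$pppqp
  rot[6] = qp$pppqpq
  rot[7] = p$pppqpqq
  rot[8] = $pppqpqqp
Sorted (with $ < everything):
  sorted[0] = $pppqpqqp
  sorted[1] = p$pppqpqq
  sorted[2] = pppqpqqp$
  sorted[3] = ppqpqqp$p
  sorted[4] = pqpqqp$pp
  sorted[5] = pqqp$pppq
  sorted[6] = qp$pppqpq
  sorted[7] = qpqqp$ppp
  sorted[8] = qqp$pppqp
sorted[4] = pqpqqp$pp

Answer: pqpqqp$pp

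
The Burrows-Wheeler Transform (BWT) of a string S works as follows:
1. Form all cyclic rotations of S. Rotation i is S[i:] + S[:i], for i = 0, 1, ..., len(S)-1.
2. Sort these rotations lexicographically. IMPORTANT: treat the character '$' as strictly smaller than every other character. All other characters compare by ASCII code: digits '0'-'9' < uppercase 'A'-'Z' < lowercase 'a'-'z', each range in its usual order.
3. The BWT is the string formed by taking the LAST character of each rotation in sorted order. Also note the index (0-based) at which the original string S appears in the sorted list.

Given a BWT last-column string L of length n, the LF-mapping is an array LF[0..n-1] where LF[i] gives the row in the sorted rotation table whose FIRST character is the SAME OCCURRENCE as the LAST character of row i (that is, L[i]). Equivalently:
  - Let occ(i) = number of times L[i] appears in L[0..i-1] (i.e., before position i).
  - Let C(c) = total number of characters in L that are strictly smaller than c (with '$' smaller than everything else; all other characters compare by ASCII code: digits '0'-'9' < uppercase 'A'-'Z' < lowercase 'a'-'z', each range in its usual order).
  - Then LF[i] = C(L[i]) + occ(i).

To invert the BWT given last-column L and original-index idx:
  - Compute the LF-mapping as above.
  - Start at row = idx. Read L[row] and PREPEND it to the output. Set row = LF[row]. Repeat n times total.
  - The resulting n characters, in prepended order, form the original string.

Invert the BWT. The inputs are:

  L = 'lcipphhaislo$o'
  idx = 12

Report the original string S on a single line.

LF mapping: 7 2 5 11 12 3 4 1 6 13 8 9 0 10
Walk LF starting at row 12, prepending L[row]:
  step 1: row=12, L[12]='$', prepend. Next row=LF[12]=0
  step 2: row=0, L[0]='l', prepend. Next row=LF[0]=7
  step 3: row=7, L[7]='a', prepend. Next row=LF[7]=1
  step 4: row=1, L[1]='c', prepend. Next row=LF[1]=2
  step 5: row=2, L[2]='i', prepend. Next row=LF[2]=5
  step 6: row=5, L[5]='h', prepend. Next row=LF[5]=3
  step 7: row=3, L[3]='p', prepend. Next row=LF[3]=11
  step 8: row=11, L[11]='o', prepend. Next row=LF[11]=9
  step 9: row=9, L[9]='s', prepend. Next row=LF[9]=13
  step 10: row=13, L[13]='o', prepend. Next row=LF[13]=10
  step 11: row=10, L[10]='l', prepend. Next row=LF[10]=8
  step 12: row=8, L[8]='i', prepend. Next row=LF[8]=6
  step 13: row=6, L[6]='h', prepend. Next row=LF[6]=4
  step 14: row=4, L[4]='p', prepend. Next row=LF[4]=12
Reversed output: philosophical$

Answer: philosophical$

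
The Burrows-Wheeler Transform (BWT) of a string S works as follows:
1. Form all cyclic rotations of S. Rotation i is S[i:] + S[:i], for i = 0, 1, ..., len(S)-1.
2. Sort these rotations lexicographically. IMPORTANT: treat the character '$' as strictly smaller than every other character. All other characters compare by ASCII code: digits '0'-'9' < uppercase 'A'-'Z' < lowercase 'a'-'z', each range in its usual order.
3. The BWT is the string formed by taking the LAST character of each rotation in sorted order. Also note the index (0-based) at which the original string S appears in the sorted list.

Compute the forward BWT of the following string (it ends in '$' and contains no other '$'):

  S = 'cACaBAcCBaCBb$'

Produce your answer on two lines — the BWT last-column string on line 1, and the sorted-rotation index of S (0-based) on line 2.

Answer: bcBaCCcaACBB$A
12

Derivation:
All 14 rotations (rotation i = S[i:]+S[:i]):
  rot[0] = cACaBAcCBaCBb$
  rot[1] = ACaBAcCBaCBb$c
  rot[2] = CaBAcCBaCBb$cA
  rot[3] = aBAcCBaCBb$cAC
  rot[4] = BAcCBaCBb$cACa
  rot[5] = AcCBaCBb$cACaB
  rot[6] = cCBaCBb$cACaBA
  rot[7] = CBaCBb$cACaBAc
  rot[8] = BaCBb$cACaBAcC
  rot[9] = aCBb$cACaBAcCB
  rot[10] = CBb$cACaBAcCBa
  rot[11] = Bb$cACaBAcCBaC
  rot[12] = b$cACaBAcCBaCB
  rot[13] = $cACaBAcCBaCBb
Sorted (with $ < everything):
  sorted[0] = $cACaBAcCBaCBb  (last char: 'b')
  sorted[1] = ACaBAcCBaCBb$c  (last char: 'c')
  sorted[2] = AcCBaCBb$cACaB  (last char: 'B')
  sorted[3] = BAcCBaCBb$cACa  (last char: 'a')
  sorted[4] = BaCBb$cACaBAcC  (last char: 'C')
  sorted[5] = Bb$cACaBAcCBaC  (last char: 'C')
  sorted[6] = CBaCBb$cACaBAc  (last char: 'c')
  sorted[7] = CBb$cACaBAcCBa  (last char: 'a')
  sorted[8] = CaBAcCBaCBb$cA  (last char: 'A')
  sorted[9] = aBAcCBaCBb$cAC  (last char: 'C')
  sorted[10] = aCBb$cACaBAcCB  (last char: 'B')
  sorted[11] = b$cACaBAcCBaCB  (last char: 'B')
  sorted[12] = cACaBAcCBaCBb$  (last char: '$')
  sorted[13] = cCBaCBb$cACaBA  (last char: 'A')
Last column: bcBaCCcaACBB$A
Original string S is at sorted index 12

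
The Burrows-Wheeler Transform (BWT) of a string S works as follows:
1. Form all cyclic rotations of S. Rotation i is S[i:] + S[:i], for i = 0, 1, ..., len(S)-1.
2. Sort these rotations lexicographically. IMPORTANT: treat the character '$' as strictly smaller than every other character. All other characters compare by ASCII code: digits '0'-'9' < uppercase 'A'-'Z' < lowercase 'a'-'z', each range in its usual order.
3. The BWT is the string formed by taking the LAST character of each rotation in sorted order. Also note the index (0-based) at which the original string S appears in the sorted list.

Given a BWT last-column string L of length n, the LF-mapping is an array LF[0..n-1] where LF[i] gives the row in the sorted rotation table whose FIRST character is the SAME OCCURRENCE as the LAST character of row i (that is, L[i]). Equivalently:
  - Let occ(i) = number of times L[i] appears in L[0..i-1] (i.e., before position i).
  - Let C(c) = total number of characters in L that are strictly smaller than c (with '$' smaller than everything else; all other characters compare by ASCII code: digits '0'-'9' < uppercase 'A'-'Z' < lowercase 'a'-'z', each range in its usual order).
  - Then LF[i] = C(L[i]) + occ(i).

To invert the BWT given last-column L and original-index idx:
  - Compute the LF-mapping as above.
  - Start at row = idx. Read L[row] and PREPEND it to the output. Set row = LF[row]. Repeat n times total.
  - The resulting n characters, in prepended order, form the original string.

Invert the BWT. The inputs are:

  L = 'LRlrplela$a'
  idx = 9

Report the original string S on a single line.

LF mapping: 1 2 6 10 9 7 5 8 3 0 4
Walk LF starting at row 9, prepending L[row]:
  step 1: row=9, L[9]='$', prepend. Next row=LF[9]=0
  step 2: row=0, L[0]='L', prepend. Next row=LF[0]=1
  step 3: row=1, L[1]='R', prepend. Next row=LF[1]=2
  step 4: row=2, L[2]='l', prepend. Next row=LF[2]=6
  step 5: row=6, L[6]='e', prepend. Next row=LF[6]=5
  step 6: row=5, L[5]='l', prepend. Next row=LF[5]=7
  step 7: row=7, L[7]='l', prepend. Next row=LF[7]=8
  step 8: row=8, L[8]='a', prepend. Next row=LF[8]=3
  step 9: row=3, L[3]='r', prepend. Next row=LF[3]=10
  step 10: row=10, L[10]='a', prepend. Next row=LF[10]=4
  step 11: row=4, L[4]='p', prepend. Next row=LF[4]=9
Reversed output: parallelRL$

Answer: parallelRL$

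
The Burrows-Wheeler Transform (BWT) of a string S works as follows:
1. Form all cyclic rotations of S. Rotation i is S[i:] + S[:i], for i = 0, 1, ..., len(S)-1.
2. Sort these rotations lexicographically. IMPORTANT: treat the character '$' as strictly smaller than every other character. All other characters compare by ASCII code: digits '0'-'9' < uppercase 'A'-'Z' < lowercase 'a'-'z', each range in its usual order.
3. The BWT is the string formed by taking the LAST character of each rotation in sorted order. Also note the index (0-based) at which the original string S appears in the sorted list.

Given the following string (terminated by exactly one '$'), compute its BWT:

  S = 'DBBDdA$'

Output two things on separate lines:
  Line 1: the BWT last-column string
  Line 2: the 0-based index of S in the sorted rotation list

All 7 rotations (rotation i = S[i:]+S[:i]):
  rot[0] = DBBDdA$
  rot[1] = BBDdA$D
  rot[2] = BDdA$DB
  rot[3] = DdA$DBB
  rot[4] = dA$DBBD
  rot[5] = A$DBBDd
  rot[6] = $DBBDdA
Sorted (with $ < everything):
  sorted[0] = $DBBDdA  (last char: 'A')
  sorted[1] = A$DBBDd  (last char: 'd')
  sorted[2] = BBDdA$D  (last char: 'D')
  sorted[3] = BDdA$DB  (last char: 'B')
  sorted[4] = DBBDdA$  (last char: '$')
  sorted[5] = DdA$DBB  (last char: 'B')
  sorted[6] = dA$DBBD  (last char: 'D')
Last column: AdDB$BD
Original string S is at sorted index 4

Answer: AdDB$BD
4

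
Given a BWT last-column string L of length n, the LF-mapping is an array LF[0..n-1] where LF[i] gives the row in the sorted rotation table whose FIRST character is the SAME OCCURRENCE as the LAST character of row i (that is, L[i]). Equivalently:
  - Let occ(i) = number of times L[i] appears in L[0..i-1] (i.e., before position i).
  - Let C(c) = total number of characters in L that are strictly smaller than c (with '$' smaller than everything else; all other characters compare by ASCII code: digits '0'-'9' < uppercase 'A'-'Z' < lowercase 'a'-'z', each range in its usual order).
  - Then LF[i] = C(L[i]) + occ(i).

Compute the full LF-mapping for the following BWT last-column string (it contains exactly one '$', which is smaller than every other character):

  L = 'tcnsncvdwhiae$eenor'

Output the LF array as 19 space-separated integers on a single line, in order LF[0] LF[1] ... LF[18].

Char counts: '$':1, 'a':1, 'c':2, 'd':1, 'e':3, 'h':1, 'i':1, 'n':3, 'o':1, 'r':1, 's':1, 't':1, 'v':1, 'w':1
C (first-col start): C('$')=0, C('a')=1, C('c')=2, C('d')=4, C('e')=5, C('h')=8, C('i')=9, C('n')=10, C('o')=13, C('r')=14, C('s')=15, C('t')=16, C('v')=17, C('w')=18
L[0]='t': occ=0, LF[0]=C('t')+0=16+0=16
L[1]='c': occ=0, LF[1]=C('c')+0=2+0=2
L[2]='n': occ=0, LF[2]=C('n')+0=10+0=10
L[3]='s': occ=0, LF[3]=C('s')+0=15+0=15
L[4]='n': occ=1, LF[4]=C('n')+1=10+1=11
L[5]='c': occ=1, LF[5]=C('c')+1=2+1=3
L[6]='v': occ=0, LF[6]=C('v')+0=17+0=17
L[7]='d': occ=0, LF[7]=C('d')+0=4+0=4
L[8]='w': occ=0, LF[8]=C('w')+0=18+0=18
L[9]='h': occ=0, LF[9]=C('h')+0=8+0=8
L[10]='i': occ=0, LF[10]=C('i')+0=9+0=9
L[11]='a': occ=0, LF[11]=C('a')+0=1+0=1
L[12]='e': occ=0, LF[12]=C('e')+0=5+0=5
L[13]='$': occ=0, LF[13]=C('$')+0=0+0=0
L[14]='e': occ=1, LF[14]=C('e')+1=5+1=6
L[15]='e': occ=2, LF[15]=C('e')+2=5+2=7
L[16]='n': occ=2, LF[16]=C('n')+2=10+2=12
L[17]='o': occ=0, LF[17]=C('o')+0=13+0=13
L[18]='r': occ=0, LF[18]=C('r')+0=14+0=14

Answer: 16 2 10 15 11 3 17 4 18 8 9 1 5 0 6 7 12 13 14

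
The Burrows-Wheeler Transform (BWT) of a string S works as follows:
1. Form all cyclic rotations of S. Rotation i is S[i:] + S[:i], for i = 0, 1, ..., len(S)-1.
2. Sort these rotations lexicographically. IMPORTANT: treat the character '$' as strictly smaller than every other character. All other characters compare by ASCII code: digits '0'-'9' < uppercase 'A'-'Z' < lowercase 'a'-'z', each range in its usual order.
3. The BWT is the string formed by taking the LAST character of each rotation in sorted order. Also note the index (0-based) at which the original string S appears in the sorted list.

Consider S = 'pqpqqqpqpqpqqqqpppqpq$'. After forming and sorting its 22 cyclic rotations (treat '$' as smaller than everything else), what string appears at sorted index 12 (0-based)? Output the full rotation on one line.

All 22 rotations (rotation i = S[i:]+S[:i]):
  rot[0] = pqpqqqpqpqpqqqqpppqpq$
  rot[1] = qpqqqpqpqpqqqqpppqpq$p
  rot[2] = pqqqpqpqpqqqqpppqpq$pq
  rot[3] = qqqpqpqpqqqqpppqpq$pqp
  rot[4] = qqpqpqpqqqqpppqpq$pqpq
  rot[5] = qpqpqpqqqqpppqpq$pqpqq
  rot[6] = pqpqpqqqqpppqpq$pqpqqq
  rot[7] = qpqpqqqqpppqpq$pqpqqqp
  rot[8] = pqpqqqqpppqpq$pqpqqqpq
  rot[9] = qpqqqqpppqpq$pqpqqqpqp
  rot[10] = pqqqqpppqpq$pqpqqqpqpq
  rot[11] = qqqqpppqpq$pqpqqqpqpqp
  rot[12] = qqqpppqpq$pqpqqqpqpqpq
  rot[13] = qqpppqpq$pqpqqqpqpqpqq
  rot[14] = qpppqpq$pqpqqqpqpqpqqq
  rot[15] = pppqpq$pqpqqqpqpqpqqqq
  rot[16] = ppqpq$pqpqqqpqpqpqqqqp
  rot[17] = pqpq$pqpqqqpqpqpqqqqpp
  rot[18] = qpq$pqpqqqpqpqpqqqqppp
  rot[19] = pq$pqpqqqpqpqpqqqqpppq
  rot[20] = q$pqpqqqpqpqpqqqqpppqp
  rot[21] = $pqpqqqpqpqpqqqqpppqpq
Sorted (with $ < everything):
  sorted[0] = $pqpqqqpqpqpqqqqpppqpq
  sorted[1] = pppqpq$pqpqqqpqpqpqqqq
  sorted[2] = ppqpq$pqpqqqpqpqpqqqqp
  sorted[3] = pq$pqpqqqpqpqpqqqqpppq
  sorted[4] = pqpq$pqpqqqpqpqpqqqqpp
  sorted[5] = pqpqpqqqqpppqpq$pqpqqq
  sorted[6] = pqpqqqpqpqpqqqqpppqpq$
  sorted[7] = pqpqqqqpppqpq$pqpqqqpq
  sorted[8] = pqqqpqpqpqqqqpppqpq$pq
  sorted[9] = pqqqqpppqpq$pqpqqqpqpq
  sorted[10] = q$pqpqqqpqpqpqqqqpppqp
  sorted[11] = qpppqpq$pqpqqqpqpqpqqq
  sorted[12] = qpq$pqpqqqpqpqpqqqqppp
  sorted[13] = qpqpqpqqqqpppqpq$pqpqq
  sorted[14] = qpqpqqqqpppqpq$pqpqqqp
  sorted[15] = qpqqqpqpqpqqqqpppqpq$p
  sorted[16] = qpqqqqpppqpq$pqpqqqpqp
  sorted[17] = qqpppqpq$pqpqqqpqpqpqq
  sorted[18] = qqpqpqpqqqqpppqpq$pqpq
  sorted[19] = qqqpppqpq$pqpqqqpqpqpq
  sorted[20] = qqqpqpqpqqqqpppqpq$pqp
  sorted[21] = qqqqpppqpq$pqpqqqpqpqp
sorted[12] = qpq$pqpqqqpqpqpqqqqppp

Answer: qpq$pqpqqqpqpqpqqqqppp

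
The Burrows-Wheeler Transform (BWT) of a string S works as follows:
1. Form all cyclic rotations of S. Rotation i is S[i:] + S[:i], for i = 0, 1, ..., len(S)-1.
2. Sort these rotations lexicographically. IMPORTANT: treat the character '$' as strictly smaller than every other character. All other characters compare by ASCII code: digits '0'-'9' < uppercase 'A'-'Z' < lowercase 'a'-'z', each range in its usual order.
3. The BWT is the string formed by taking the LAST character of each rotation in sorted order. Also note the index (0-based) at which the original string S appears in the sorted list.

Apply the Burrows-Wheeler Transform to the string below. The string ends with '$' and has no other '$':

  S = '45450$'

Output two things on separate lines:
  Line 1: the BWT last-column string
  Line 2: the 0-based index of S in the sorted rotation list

All 6 rotations (rotation i = S[i:]+S[:i]):
  rot[0] = 45450$
  rot[1] = 5450$4
  rot[2] = 450$45
  rot[3] = 50$454
  rot[4] = 0$4545
  rot[5] = $45450
Sorted (with $ < everything):
  sorted[0] = $45450  (last char: '0')
  sorted[1] = 0$4545  (last char: '5')
  sorted[2] = 450$45  (last char: '5')
  sorted[3] = 45450$  (last char: '$')
  sorted[4] = 50$454  (last char: '4')
  sorted[5] = 5450$4  (last char: '4')
Last column: 055$44
Original string S is at sorted index 3

Answer: 055$44
3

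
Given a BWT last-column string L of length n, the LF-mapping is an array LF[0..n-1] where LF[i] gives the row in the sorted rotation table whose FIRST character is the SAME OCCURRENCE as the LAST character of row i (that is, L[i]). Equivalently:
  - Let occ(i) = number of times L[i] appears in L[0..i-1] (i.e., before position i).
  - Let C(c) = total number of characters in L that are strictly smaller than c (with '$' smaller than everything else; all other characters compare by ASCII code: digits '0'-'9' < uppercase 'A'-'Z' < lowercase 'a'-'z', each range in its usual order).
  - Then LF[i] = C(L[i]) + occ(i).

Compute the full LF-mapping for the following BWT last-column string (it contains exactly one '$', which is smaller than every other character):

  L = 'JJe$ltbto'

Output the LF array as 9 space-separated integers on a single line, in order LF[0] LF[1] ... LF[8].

Answer: 1 2 4 0 5 7 3 8 6

Derivation:
Char counts: '$':1, 'J':2, 'b':1, 'e':1, 'l':1, 'o':1, 't':2
C (first-col start): C('$')=0, C('J')=1, C('b')=3, C('e')=4, C('l')=5, C('o')=6, C('t')=7
L[0]='J': occ=0, LF[0]=C('J')+0=1+0=1
L[1]='J': occ=1, LF[1]=C('J')+1=1+1=2
L[2]='e': occ=0, LF[2]=C('e')+0=4+0=4
L[3]='$': occ=0, LF[3]=C('$')+0=0+0=0
L[4]='l': occ=0, LF[4]=C('l')+0=5+0=5
L[5]='t': occ=0, LF[5]=C('t')+0=7+0=7
L[6]='b': occ=0, LF[6]=C('b')+0=3+0=3
L[7]='t': occ=1, LF[7]=C('t')+1=7+1=8
L[8]='o': occ=0, LF[8]=C('o')+0=6+0=6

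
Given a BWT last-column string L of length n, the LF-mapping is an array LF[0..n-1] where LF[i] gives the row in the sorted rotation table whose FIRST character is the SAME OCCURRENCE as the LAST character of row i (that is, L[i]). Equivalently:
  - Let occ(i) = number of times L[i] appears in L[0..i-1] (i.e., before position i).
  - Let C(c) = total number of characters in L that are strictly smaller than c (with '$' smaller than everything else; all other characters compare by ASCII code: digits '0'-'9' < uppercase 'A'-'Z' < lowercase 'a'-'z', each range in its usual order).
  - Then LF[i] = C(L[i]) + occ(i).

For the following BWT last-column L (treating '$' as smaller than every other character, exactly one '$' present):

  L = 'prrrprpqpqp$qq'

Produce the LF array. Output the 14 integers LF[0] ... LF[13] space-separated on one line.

Char counts: '$':1, 'p':5, 'q':4, 'r':4
C (first-col start): C('$')=0, C('p')=1, C('q')=6, C('r')=10
L[0]='p': occ=0, LF[0]=C('p')+0=1+0=1
L[1]='r': occ=0, LF[1]=C('r')+0=10+0=10
L[2]='r': occ=1, LF[2]=C('r')+1=10+1=11
L[3]='r': occ=2, LF[3]=C('r')+2=10+2=12
L[4]='p': occ=1, LF[4]=C('p')+1=1+1=2
L[5]='r': occ=3, LF[5]=C('r')+3=10+3=13
L[6]='p': occ=2, LF[6]=C('p')+2=1+2=3
L[7]='q': occ=0, LF[7]=C('q')+0=6+0=6
L[8]='p': occ=3, LF[8]=C('p')+3=1+3=4
L[9]='q': occ=1, LF[9]=C('q')+1=6+1=7
L[10]='p': occ=4, LF[10]=C('p')+4=1+4=5
L[11]='$': occ=0, LF[11]=C('$')+0=0+0=0
L[12]='q': occ=2, LF[12]=C('q')+2=6+2=8
L[13]='q': occ=3, LF[13]=C('q')+3=6+3=9

Answer: 1 10 11 12 2 13 3 6 4 7 5 0 8 9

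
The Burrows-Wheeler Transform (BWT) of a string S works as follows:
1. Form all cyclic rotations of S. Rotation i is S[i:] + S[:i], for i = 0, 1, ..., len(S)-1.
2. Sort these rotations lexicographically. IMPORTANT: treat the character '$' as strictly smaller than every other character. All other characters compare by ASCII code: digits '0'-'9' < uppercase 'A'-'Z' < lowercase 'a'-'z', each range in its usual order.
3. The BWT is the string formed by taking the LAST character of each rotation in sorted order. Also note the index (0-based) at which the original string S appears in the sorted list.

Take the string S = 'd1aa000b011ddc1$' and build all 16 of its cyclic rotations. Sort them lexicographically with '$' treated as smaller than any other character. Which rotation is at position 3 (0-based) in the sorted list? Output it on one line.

Answer: 011ddc1$d1aa000b

Derivation:
All 16 rotations (rotation i = S[i:]+S[:i]):
  rot[0] = d1aa000b011ddc1$
  rot[1] = 1aa000b011ddc1$d
  rot[2] = aa000b011ddc1$d1
  rot[3] = a000b011ddc1$d1a
  rot[4] = 000b011ddc1$d1aa
  rot[5] = 00b011ddc1$d1aa0
  rot[6] = 0b011ddc1$d1aa00
  rot[7] = b011ddc1$d1aa000
  rot[8] = 011ddc1$d1aa000b
  rot[9] = 11ddc1$d1aa000b0
  rot[10] = 1ddc1$d1aa000b01
  rot[11] = ddc1$d1aa000b011
  rot[12] = dc1$d1aa000b011d
  rot[13] = c1$d1aa000b011dd
  rot[14] = 1$d1aa000b011ddc
  rot[15] = $d1aa000b011ddc1
Sorted (with $ < everything):
  sorted[0] = $d1aa000b011ddc1
  sorted[1] = 000b011ddc1$d1aa
  sorted[2] = 00b011ddc1$d1aa0
  sorted[3] = 011ddc1$d1aa000b
  sorted[4] = 0b011ddc1$d1aa00
  sorted[5] = 1$d1aa000b011ddc
  sorted[6] = 11ddc1$d1aa000b0
  sorted[7] = 1aa000b011ddc1$d
  sorted[8] = 1ddc1$d1aa000b01
  sorted[9] = a000b011ddc1$d1a
  sorted[10] = aa000b011ddc1$d1
  sorted[11] = b011ddc1$d1aa000
  sorted[12] = c1$d1aa000b011dd
  sorted[13] = d1aa000b011ddc1$
  sorted[14] = dc1$d1aa000b011d
  sorted[15] = ddc1$d1aa000b011
sorted[3] = 011ddc1$d1aa000b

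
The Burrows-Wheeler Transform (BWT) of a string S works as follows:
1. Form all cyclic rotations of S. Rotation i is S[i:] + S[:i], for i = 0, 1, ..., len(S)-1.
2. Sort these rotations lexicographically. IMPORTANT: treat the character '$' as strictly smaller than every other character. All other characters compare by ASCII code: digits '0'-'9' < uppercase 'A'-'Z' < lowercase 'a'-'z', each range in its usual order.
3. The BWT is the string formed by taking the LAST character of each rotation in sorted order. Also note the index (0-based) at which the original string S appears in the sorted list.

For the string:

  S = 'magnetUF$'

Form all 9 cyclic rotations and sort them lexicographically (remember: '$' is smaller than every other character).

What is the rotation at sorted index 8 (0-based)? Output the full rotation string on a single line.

Answer: tUF$magne

Derivation:
All 9 rotations (rotation i = S[i:]+S[:i]):
  rot[0] = magnetUF$
  rot[1] = agnetUF$m
  rot[2] = gnetUF$ma
  rot[3] = netUF$mag
  rot[4] = etUF$magn
  rot[5] = tUF$magne
  rot[6] = UF$magnet
  rot[7] = F$magnetU
  rot[8] = $magnetUF
Sorted (with $ < everything):
  sorted[0] = $magnetUF
  sorted[1] = F$magnetU
  sorted[2] = UF$magnet
  sorted[3] = agnetUF$m
  sorted[4] = etUF$magn
  sorted[5] = gnetUF$ma
  sorted[6] = magnetUF$
  sorted[7] = netUF$mag
  sorted[8] = tUF$magne
sorted[8] = tUF$magne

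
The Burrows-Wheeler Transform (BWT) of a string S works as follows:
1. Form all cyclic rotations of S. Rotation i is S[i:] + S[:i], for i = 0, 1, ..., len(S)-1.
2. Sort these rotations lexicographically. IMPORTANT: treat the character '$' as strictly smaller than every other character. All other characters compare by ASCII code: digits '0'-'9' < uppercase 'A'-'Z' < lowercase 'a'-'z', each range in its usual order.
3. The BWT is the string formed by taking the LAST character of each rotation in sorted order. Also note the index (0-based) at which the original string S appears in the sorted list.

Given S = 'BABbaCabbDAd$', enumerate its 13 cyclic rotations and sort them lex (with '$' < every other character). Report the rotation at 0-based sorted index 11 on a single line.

All 13 rotations (rotation i = S[i:]+S[:i]):
  rot[0] = BABbaCabbDAd$
  rot[1] = ABbaCabbDAd$B
  rot[2] = BbaCabbDAd$BA
  rot[3] = baCabbDAd$BAB
  rot[4] = aCabbDAd$BABb
  rot[5] = CabbDAd$BABba
  rot[6] = abbDAd$BABbaC
  rot[7] = bbDAd$BABbaCa
  rot[8] = bDAd$BABbaCab
  rot[9] = DAd$BABbaCabb
  rot[10] = Ad$BABbaCabbD
  rot[11] = d$BABbaCabbDA
  rot[12] = $BABbaCabbDAd
Sorted (with $ < everything):
  sorted[0] = $BABbaCabbDAd
  sorted[1] = ABbaCabbDAd$B
  sorted[2] = Ad$BABbaCabbD
  sorted[3] = BABbaCabbDAd$
  sorted[4] = BbaCabbDAd$BA
  sorted[5] = CabbDAd$BABba
  sorted[6] = DAd$BABbaCabb
  sorted[7] = aCabbDAd$BABb
  sorted[8] = abbDAd$BABbaC
  sorted[9] = bDAd$BABbaCab
  sorted[10] = baCabbDAd$BAB
  sorted[11] = bbDAd$BABbaCa
  sorted[12] = d$BABbaCabbDA
sorted[11] = bbDAd$BABbaCa

Answer: bbDAd$BABbaCa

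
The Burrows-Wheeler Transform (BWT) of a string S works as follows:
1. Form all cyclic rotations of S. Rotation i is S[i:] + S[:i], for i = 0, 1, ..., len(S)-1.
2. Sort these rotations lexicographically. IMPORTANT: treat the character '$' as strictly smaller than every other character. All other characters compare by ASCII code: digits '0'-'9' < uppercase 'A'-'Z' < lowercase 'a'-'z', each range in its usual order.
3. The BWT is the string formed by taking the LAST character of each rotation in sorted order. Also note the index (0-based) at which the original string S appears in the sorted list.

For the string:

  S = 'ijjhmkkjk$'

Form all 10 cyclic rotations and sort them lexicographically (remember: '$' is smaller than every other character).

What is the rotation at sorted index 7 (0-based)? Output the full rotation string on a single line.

Answer: kjk$ijjhmk

Derivation:
All 10 rotations (rotation i = S[i:]+S[:i]):
  rot[0] = ijjhmkkjk$
  rot[1] = jjhmkkjk$i
  rot[2] = jhmkkjk$ij
  rot[3] = hmkkjk$ijj
  rot[4] = mkkjk$ijjh
  rot[5] = kkjk$ijjhm
  rot[6] = kjk$ijjhmk
  rot[7] = jk$ijjhmkk
  rot[8] = k$ijjhmkkj
  rot[9] = $ijjhmkkjk
Sorted (with $ < everything):
  sorted[0] = $ijjhmkkjk
  sorted[1] = hmkkjk$ijj
  sorted[2] = ijjhmkkjk$
  sorted[3] = jhmkkjk$ij
  sorted[4] = jjhmkkjk$i
  sorted[5] = jk$ijjhmkk
  sorted[6] = k$ijjhmkkj
  sorted[7] = kjk$ijjhmk
  sorted[8] = kkjk$ijjhm
  sorted[9] = mkkjk$ijjh
sorted[7] = kjk$ijjhmk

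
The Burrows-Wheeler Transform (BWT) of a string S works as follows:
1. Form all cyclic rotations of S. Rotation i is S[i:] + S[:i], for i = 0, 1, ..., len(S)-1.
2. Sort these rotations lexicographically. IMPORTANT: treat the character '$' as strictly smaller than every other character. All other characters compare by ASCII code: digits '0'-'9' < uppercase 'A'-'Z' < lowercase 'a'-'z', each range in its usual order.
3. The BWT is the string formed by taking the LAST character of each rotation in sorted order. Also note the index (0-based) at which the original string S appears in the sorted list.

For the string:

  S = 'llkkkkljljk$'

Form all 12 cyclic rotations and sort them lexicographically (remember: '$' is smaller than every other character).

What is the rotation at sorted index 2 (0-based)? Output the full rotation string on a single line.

All 12 rotations (rotation i = S[i:]+S[:i]):
  rot[0] = llkkkkljljk$
  rot[1] = lkkkkljljk$l
  rot[2] = kkkkljljk$ll
  rot[3] = kkkljljk$llk
  rot[4] = kkljljk$llkk
  rot[5] = kljljk$llkkk
  rot[6] = ljljk$llkkkk
  rot[7] = jljk$llkkkkl
  rot[8] = ljk$llkkkklj
  rot[9] = jk$llkkkkljl
  rot[10] = k$llkkkkljlj
  rot[11] = $llkkkkljljk
Sorted (with $ < everything):
  sorted[0] = $llkkkkljljk
  sorted[1] = jk$llkkkkljl
  sorted[2] = jljk$llkkkkl
  sorted[3] = k$llkkkkljlj
  sorted[4] = kkkkljljk$ll
  sorted[5] = kkkljljk$llk
  sorted[6] = kkljljk$llkk
  sorted[7] = kljljk$llkkk
  sorted[8] = ljk$llkkkklj
  sorted[9] = ljljk$llkkkk
  sorted[10] = lkkkkljljk$l
  sorted[11] = llkkkkljljk$
sorted[2] = jljk$llkkkkl

Answer: jljk$llkkkkl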